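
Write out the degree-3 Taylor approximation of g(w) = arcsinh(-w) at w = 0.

g(0) = 0
g′(0) = -1
g′′(0) = 0
g′′′(0) = 1

w^3/6 - w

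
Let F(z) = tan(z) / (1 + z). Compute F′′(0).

Write out both Maclaurin series and multiply, keeping only the needed powers.
The coefficient of z^2 in the expansion is -1, so F′′(0) = 2! * (-1) = -2.

-2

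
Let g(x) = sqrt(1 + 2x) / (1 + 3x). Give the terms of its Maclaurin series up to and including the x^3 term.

Expand each factor separately, then convolve coefficients.
g(0) = 1
g′(0) = -2
g′′(0) = 11
g′′′(0) = -96

-16*x^3 + 11*x^2/2 - 2*x + 1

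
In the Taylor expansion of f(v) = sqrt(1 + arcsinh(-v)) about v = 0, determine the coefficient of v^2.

Compose series: expand the inner function first, then feed it into the outer expansion.
f(0) = 1
f′(0) = -1/2
f′′(0) = -1/4
Then c_k = f^(k)(0)/k! gives each Taylor coefficient.

-1/8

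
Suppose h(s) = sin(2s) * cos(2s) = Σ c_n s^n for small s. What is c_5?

Write out both Maclaurin series and multiply, keeping only the needed powers.
[s^0] = 0;  [s^1] = 2;  [s^2] = 0;  [s^3] = -16/3;  [s^4] = 0;  [s^5] = 64/15.
So c_5 = h^(5)(0)/5! = 64/15.

64/15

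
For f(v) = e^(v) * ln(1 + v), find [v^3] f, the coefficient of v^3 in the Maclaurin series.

Take the Cauchy product of the two expansions.
f(0) = 0
f′(0) = 1
f′′(0) = 1
f′′′(0) = 2

1/3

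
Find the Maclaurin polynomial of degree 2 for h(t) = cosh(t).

t^2/2 + 1

Compute the successive derivatives at the expansion point and divide by k!.
h(0) = 1
h′(0) = 0
h′′(0) = 1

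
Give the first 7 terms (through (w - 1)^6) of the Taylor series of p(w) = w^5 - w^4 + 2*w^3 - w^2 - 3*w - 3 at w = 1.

Compute the successive derivatives at the expansion point and divide by k!.

(w - 1)^5 + 4*(w - 1)^4 + 8*(w - 1)^3 + 9*(w - 1)^2 + 2*(w - 1) - 5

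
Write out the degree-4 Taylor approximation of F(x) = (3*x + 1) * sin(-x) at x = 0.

x^4/2 + x^3/6 - 3*x^2 - x

Shift and add copies of the series according to the polynomial's terms.
[x^0] = 0;  [x^1] = -1;  [x^2] = -3;  [x^3] = 1/6;  [x^4] = 1/2.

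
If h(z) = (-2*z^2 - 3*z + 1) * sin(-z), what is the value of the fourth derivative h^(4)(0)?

Distribute the polynomial across the series and collect like powers.
From the series, [z^4] h = -1/2; multiply by 4! = 24 to get -12.

-12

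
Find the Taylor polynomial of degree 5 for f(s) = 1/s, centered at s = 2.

f(2) = 1/2
f′(2) = -1/4
f′′(2) = 1/4
f′′′(2) = -3/8
f^(4)(2) = 3/4
f^(5)(2) = -15/8

-(s - 2)^5/64 + (s - 2)^4/32 - (s - 2)^3/16 + (s - 2)^2/8 - (s - 2)/4 + 1/2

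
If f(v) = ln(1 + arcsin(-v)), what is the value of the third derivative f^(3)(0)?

-3

Plug the Maclaurin series of the inner function into that of the outer and collect terms.
The coefficient of v^3 in the expansion is -1/2, so f′′′(0) = 3! * (-1/2) = -3.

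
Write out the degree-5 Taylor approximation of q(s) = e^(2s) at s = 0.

4*s^5/15 + 2*s^4/3 + 4*s^3/3 + 2*s^2 + 2*s + 1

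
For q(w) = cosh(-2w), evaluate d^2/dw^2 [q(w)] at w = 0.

4

The coefficient of w^2 in the expansion is 2, so q′′(0) = 2! * (2) = 4.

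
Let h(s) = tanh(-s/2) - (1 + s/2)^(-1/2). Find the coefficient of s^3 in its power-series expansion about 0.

Add the two expansions coefficient-wise.
So c_3 = h′′′(0)/3! = 31/384.

31/384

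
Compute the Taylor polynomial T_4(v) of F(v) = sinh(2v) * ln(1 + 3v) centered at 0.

22*v^4 - 9*v^3 + 6*v^2

Multiply the two series term by term and collect like powers.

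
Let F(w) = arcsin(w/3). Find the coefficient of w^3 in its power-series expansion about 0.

1/162

F(0) = 0
F′(0) = 1/3
F′′(0) = 0
F′′′(0) = 1/27
So c_3 = F′′′(0)/3! = 1/162.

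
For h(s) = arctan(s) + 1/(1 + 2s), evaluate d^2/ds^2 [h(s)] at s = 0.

Expand each term separately and add.
From the series, [s^2] h = 4; multiply by 2! = 2 to get 8.

8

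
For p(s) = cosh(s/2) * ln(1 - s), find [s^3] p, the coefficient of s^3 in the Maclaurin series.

Expand each factor separately, then convolve coefficients.
p(0) = 0
p′(0) = -1
p′′(0) = -1
p′′′(0) = -11/4
So c_3 = p′′′(0)/3! = -11/24.

-11/24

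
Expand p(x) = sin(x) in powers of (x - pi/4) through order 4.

Compute the successive derivatives at the expansion point and divide by k!.

sqrt(2)*(x - pi/4)^4/48 - sqrt(2)*(x - pi/4)^3/12 - sqrt(2)*(x - pi/4)^2/4 + sqrt(2)*(x - pi/4)/2 + sqrt(2)/2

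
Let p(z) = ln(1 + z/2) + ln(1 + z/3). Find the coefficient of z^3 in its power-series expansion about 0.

Combine the two series term by term.
p(0) = 0
p′(0) = 5/6
p′′(0) = -13/36
p′′′(0) = 35/108
Then c_k = p^(k)(0)/k! gives each Taylor coefficient.

35/648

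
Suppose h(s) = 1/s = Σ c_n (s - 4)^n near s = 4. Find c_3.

Compute the successive derivatives at the expansion point and divide by k!.
h(4) = 1/4
h′(4) = -1/16
h′′(4) = 1/32
h′′′(4) = -3/128
Dividing each by k! gives the coefficients c_0, ..., c_3.

-1/256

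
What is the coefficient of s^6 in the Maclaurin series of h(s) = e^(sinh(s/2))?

Plug the Maclaurin series of the inner function into that of the outer and collect terms.
So c_6 = h^(6)(0)/6! = 37/46080.

37/46080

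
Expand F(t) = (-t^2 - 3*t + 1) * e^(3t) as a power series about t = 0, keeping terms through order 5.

Shift and add copies of the series according to the polynomial's terms.
F(0) = 1
F′(0) = 0
F′′(0) = -11
F′′′(0) = -72
F^(4)(0) = -351
F^(5)(0) = -1512
Dividing each by k! gives the coefficients c_0, ..., c_5.

-63*t^5/5 - 117*t^4/8 - 12*t^3 - 11*t^2/2 + 1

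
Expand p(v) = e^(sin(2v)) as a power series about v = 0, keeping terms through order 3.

Compose series: expand the inner function first, then feed it into the outer expansion.
p(0) = 1
p′(0) = 2
p′′(0) = 4
p′′′(0) = 0

2*v^2 + 2*v + 1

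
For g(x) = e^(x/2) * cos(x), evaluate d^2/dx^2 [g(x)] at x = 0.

-3/4

Expand each factor separately, then convolve coefficients.
The coefficient of x^2 in the expansion is -3/8, so g′′(0) = 2! * (-3/8) = -3/4.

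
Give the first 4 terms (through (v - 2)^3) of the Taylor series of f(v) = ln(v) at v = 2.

Use the known series and substitute for the argument.
[(v - 2)^0] = ln(2);  [(v - 2)^1] = 1/2;  [(v - 2)^2] = -1/8;  [(v - 2)^3] = 1/24.

(v - 2)^3/24 - (v - 2)^2/8 + (v - 2)/2 + ln(2)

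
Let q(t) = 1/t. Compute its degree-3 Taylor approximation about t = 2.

[(t - 2)^0] = 1/2;  [(t - 2)^1] = -1/4;  [(t - 2)^2] = 1/8;  [(t - 2)^3] = -1/16.

-(t - 2)^3/16 + (t - 2)^2/8 - (t - 2)/4 + 1/2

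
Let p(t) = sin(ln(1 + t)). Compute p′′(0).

Substitute the inner expansion into the outer series and collect powers.
The coefficient of t^2 in the expansion is -1/2, so p′′(0) = 2! * (-1/2) = -1.

-1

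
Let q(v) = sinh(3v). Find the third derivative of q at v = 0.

From the series, [v^3] q = 9/2; multiply by 3! = 6 to get 27.

27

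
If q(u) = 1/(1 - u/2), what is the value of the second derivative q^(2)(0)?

The coefficient of u^2 in the expansion is 1/4, so q′′(0) = 2! * (1/4) = 1/2.

1/2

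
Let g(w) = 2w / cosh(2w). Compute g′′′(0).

Write the quotient as an unknown series and match coefficients against numerator = denominator · series.
From the series, [w^3] g = -4; multiply by 3! = 6 to get -24.

-24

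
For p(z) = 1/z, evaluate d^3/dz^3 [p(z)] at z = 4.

-3/128

From the series, [(z - 4)^3] p = -1/256; multiply by 3! = 6 to get -3/128.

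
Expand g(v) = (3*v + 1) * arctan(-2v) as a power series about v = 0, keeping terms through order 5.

-32*v^5/5 + 8*v^4 + 8*v^3/3 - 6*v^2 - 2*v

Multiply each power in the prefactor through the base expansion.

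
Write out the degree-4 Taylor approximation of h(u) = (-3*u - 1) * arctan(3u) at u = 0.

27*u^4 + 9*u^3 - 9*u^2 - 3*u

Shift and add copies of the series according to the polynomial's terms.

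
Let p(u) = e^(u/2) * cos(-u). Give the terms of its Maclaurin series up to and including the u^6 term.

13*u^6/5120 + 41*u^5/3840 - 7*u^4/384 - 11*u^3/48 - 3*u^2/8 + u/2 + 1

Take the Cauchy product of the two expansions.
p(0) = 1
p′(0) = 1/2
p′′(0) = -3/4
p′′′(0) = -11/8
p^(4)(0) = -7/16
p^(5)(0) = 41/32
p^(6)(0) = 117/64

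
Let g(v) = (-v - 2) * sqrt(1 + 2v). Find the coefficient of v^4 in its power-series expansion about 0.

3/4

Distribute the polynomial across the series and collect like powers.
[v^0] = -2;  [v^1] = -3;  [v^2] = 0;  [v^3] = -1/2;  [v^4] = 3/4.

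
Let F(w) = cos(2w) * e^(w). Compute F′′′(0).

Multiply the two series term by term and collect like powers.
From the series, [w^3] F = -11/6; multiply by 3! = 6 to get -11.

-11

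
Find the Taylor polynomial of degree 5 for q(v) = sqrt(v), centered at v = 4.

7*(v - 4)^5/131072 - 5*(v - 4)^4/16384 + (v - 4)^3/512 - (v - 4)^2/64 + (v - 4)/4 + 2

[(v - 4)^0] = 2;  [(v - 4)^1] = 1/4;  [(v - 4)^2] = -1/64;  [(v - 4)^3] = 1/512;  [(v - 4)^4] = -5/16384;  [(v - 4)^5] = 7/131072.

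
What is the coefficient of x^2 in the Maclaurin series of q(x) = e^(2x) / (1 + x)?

Expand each factor separately, then convolve coefficients.
[x^0] = 1;  [x^1] = 1;  [x^2] = 1.

1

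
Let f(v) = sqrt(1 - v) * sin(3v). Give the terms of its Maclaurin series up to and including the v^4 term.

Expand each factor separately, then convolve coefficients.
f(0) = 0
f′(0) = 3
f′′(0) = -3
f′′′(0) = -117/4
f^(4)(0) = 99/2

33*v^4/16 - 39*v^3/8 - 3*v^2/2 + 3*v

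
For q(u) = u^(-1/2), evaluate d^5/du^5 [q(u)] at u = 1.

The coefficient of (u - 1)^5 in the expansion is -63/256, so q^(5)(1) = 5! * (-63/256) = -945/32.

-945/32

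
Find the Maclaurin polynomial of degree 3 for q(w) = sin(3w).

-9*w^3/2 + 3*w

q(0) = 0
q′(0) = 3
q′′(0) = 0
q′′′(0) = -27
Dividing each by k! gives the coefficients c_0, ..., c_3.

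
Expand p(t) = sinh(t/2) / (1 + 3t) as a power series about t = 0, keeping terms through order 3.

217*t^3/48 - 3*t^2/2 + t/2

Take the Cauchy product of the two expansions.
p(0) = 0
p′(0) = 1/2
p′′(0) = -3
p′′′(0) = 217/8
Then c_k = p^(k)(0)/k! gives each Taylor coefficient.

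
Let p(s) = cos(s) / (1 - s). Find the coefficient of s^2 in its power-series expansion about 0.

1/2

Take the Cauchy product of the two expansions.
p(0) = 1
p′(0) = 1
p′′(0) = 1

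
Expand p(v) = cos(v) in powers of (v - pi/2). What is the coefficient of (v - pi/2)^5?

p(pi/2) = 0
p′(pi/2) = -1
p′′(pi/2) = 0
p′′′(pi/2) = 1
p^(4)(pi/2) = 0
p^(5)(pi/2) = -1

-1/120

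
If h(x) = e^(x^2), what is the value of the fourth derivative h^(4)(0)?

Use the known series and substitute for the argument.
From the series, [x^4] h = 1/2; multiply by 4! = 24 to get 12.

12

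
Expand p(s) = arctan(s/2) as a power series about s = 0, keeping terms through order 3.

-s^3/24 + s/2

Differentiate repeatedly and evaluate at the center.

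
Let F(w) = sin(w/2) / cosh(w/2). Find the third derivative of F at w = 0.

Invert the denominator's series and multiply.
From the series, [w^3] F = -1/12; multiply by 3! = 6 to get -1/2.

-1/2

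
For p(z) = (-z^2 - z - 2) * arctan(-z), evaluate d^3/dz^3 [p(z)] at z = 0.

Distribute the polynomial across the series and collect like powers.
The coefficient of z^3 in the expansion is 1/3, so p′′′(0) = 3! * (1/3) = 2.

2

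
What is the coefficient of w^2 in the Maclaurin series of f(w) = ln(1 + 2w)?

-2

Compute the successive derivatives at the expansion point and divide by k!.
[w^0] = 0;  [w^1] = 2;  [w^2] = -2.
So c_2 = f′′(0)/2! = -2.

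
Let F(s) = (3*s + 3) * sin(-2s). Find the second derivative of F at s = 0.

Multiply each power in the prefactor through the base expansion.
From the series, [s^2] F = -6; multiply by 2! = 2 to get -12.

-12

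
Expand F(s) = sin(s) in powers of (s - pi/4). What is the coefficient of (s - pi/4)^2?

-sqrt(2)/4

[(s - pi/4)^0] = sqrt(2)/2;  [(s - pi/4)^1] = sqrt(2)/2;  [(s - pi/4)^2] = -sqrt(2)/4.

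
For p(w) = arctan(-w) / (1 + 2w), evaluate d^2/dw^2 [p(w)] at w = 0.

Expand each factor separately, then convolve coefficients.
From the series, [w^2] p = 2; multiply by 2! = 2 to get 4.

4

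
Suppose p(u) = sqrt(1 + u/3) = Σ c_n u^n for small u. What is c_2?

Compute the successive derivatives at the expansion point and divide by k!.
p(0) = 1
p′(0) = 1/6
p′′(0) = -1/36
So c_2 = p′′(0)/2! = -1/72.

-1/72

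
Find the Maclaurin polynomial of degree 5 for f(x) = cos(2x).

2*x^4/3 - 2*x^2 + 1

[x^0] = 1;  [x^1] = 0;  [x^2] = -2;  [x^3] = 0;  [x^4] = 2/3;  [x^5] = 0.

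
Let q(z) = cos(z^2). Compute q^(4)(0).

-12

From the series, [z^4] q = -1/2; multiply by 4! = 24 to get -12.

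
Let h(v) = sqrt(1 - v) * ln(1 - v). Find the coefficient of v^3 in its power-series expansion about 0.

Take the Cauchy product of the two expansions.
h(0) = 0
h′(0) = -1
h′′(0) = 0
h′′′(0) = 1/4

1/24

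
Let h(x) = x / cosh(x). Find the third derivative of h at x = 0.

Divide the numerator series by the denominator series (power-series long division).
The coefficient of x^3 in the expansion is -1/2, so h′′′(0) = 3! * (-1/2) = -3.

-3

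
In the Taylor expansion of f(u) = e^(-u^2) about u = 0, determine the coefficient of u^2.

Differentiate repeatedly and evaluate at the center.
[u^0] = 1;  [u^1] = 0;  [u^2] = -1.
So c_2 = f′′(0)/2! = -1.

-1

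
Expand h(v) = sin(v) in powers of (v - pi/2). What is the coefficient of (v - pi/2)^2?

-1/2

c_2 = h′′(pi/2)/2! = -1/2.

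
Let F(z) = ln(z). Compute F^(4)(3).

From the series, [(z - 3)^4] F = -1/324; multiply by 4! = 24 to get -2/27.

-2/27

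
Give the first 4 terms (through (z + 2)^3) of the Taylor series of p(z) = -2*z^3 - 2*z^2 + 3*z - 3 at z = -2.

-2*(z + 2)^3 + 10*(z + 2)^2 - 13*(z + 2) - 1

p(-2) = -1
p′(-2) = -13
p′′(-2) = 20
p′′′(-2) = -12
Dividing each by k! gives the coefficients c_0, ..., c_3.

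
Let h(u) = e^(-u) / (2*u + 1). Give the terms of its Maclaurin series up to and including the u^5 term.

-6331*u^5/120 + 211*u^4/8 - 79*u^3/6 + 13*u^2/2 - 3*u + 1

Use 1/(1 - r) = Σ r^k on the denominator, then take the Cauchy product.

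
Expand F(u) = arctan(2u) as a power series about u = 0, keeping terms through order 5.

Use the known series and substitute for the argument.
F(0) = 0
F′(0) = 2
F′′(0) = 0
F′′′(0) = -16
F^(4)(0) = 0
F^(5)(0) = 768
Dividing each by k! gives the coefficients c_0, ..., c_5.

32*u^5/5 - 8*u^3/3 + 2*u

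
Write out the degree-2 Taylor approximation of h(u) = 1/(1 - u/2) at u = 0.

h(0) = 1
h′(0) = 1/2
h′′(0) = 1/2

u^2/4 + u/2 + 1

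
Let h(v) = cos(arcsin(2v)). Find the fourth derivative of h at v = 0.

-48

Substitute the inner expansion into the outer series and collect powers.
The coefficient of v^4 in the expansion is -2, so h^(4)(0) = 4! * (-2) = -48.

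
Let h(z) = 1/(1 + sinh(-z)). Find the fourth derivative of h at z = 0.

Plug the Maclaurin series of the inner function into that of the outer and collect terms.
The coefficient of z^4 in the expansion is 4/3, so h^(4)(0) = 4! * (4/3) = 32.

32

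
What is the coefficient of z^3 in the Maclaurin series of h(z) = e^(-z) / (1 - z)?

1/3

Multiply the two series term by term and collect like powers.
h(0) = 1
h′(0) = 0
h′′(0) = 1
h′′′(0) = 2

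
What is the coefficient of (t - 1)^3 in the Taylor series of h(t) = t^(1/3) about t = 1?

5/81

h(1) = 1
h′(1) = 1/3
h′′(1) = -2/9
h′′′(1) = 10/27
The Taylor polynomial is Σ h^(k)(1)/k! · (t - 1)^k.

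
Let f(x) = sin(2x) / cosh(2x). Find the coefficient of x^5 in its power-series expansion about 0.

48/5

Write the quotient as an unknown series and match coefficients against numerator = denominator · series.
[x^0] = 0;  [x^1] = 2;  [x^2] = 0;  [x^3] = -16/3;  [x^4] = 0;  [x^5] = 48/5.
So c_5 = f^(5)(0)/5! = 48/5.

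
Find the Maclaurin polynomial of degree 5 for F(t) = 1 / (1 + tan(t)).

Write 1/(1+u) = 1 - u + u^2 - u^3 + ... and substitute the series for u.

-32*t^5/15 + 5*t^4/3 - 4*t^3/3 + t^2 - t + 1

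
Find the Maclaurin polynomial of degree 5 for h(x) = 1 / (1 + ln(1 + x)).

Write 1/(1+u) = 1 - u + u^2 - u^3 + ... and substitute the series for u.
h(0) = 1
h′(0) = -1
h′′(0) = 3
h′′′(0) = -14
h^(4)(0) = 88
h^(5)(0) = -694

-347*x^5/60 + 11*x^4/3 - 7*x^3/3 + 3*x^2/2 - x + 1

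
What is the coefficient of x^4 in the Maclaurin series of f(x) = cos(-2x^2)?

[x^0] = 1;  [x^1] = 0;  [x^2] = 0;  [x^3] = 0;  [x^4] = -2.
So c_4 = f^(4)(0)/4! = -2.

-2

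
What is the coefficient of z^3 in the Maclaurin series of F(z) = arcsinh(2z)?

[z^0] = 0;  [z^1] = 2;  [z^2] = 0;  [z^3] = -4/3.

-4/3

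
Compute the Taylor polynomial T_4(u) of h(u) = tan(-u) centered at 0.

-u^3/3 - u

[u^0] = 0;  [u^1] = -1;  [u^2] = 0;  [u^3] = -1/3;  [u^4] = 0.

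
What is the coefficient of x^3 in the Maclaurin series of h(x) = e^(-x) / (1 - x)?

Use 1/(1 - r) = Σ r^k on the denominator, then take the Cauchy product.
[x^0] = 1;  [x^1] = 0;  [x^2] = 1/2;  [x^3] = 1/3.
So c_3 = h′′′(0)/3! = 1/3.

1/3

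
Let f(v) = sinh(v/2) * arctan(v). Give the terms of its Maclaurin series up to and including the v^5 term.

-7*v^4/48 + v^2/2

Write out both Maclaurin series and multiply, keeping only the needed powers.
[v^0] = 0;  [v^1] = 0;  [v^2] = 1/2;  [v^3] = 0;  [v^4] = -7/48;  [v^5] = 0.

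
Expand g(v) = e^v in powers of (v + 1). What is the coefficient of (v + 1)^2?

g(-1) = e^(-1)
g′(-1) = e^(-1)
g′′(-1) = e^(-1)
So c_2 = g′′(-1)/2! = e^(-1)/2.

e^(-1)/2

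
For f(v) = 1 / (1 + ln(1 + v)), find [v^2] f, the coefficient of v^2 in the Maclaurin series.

Use the geometric series for the reciprocal, then substitute.
f(0) = 1
f′(0) = -1
f′′(0) = 3
Then c_k = f^(k)(0)/k! gives each Taylor coefficient.

3/2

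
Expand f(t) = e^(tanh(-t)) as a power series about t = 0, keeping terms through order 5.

Plug the Maclaurin series of the inner function into that of the outer and collect terms.

t^5/40 - 7*t^4/24 + t^3/6 + t^2/2 - t + 1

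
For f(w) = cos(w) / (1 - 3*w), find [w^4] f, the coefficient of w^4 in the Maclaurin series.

1837/24

Use 1/(1 - r) = Σ r^k on the denominator, then take the Cauchy product.
f(0) = 1
f′(0) = 3
f′′(0) = 17
f′′′(0) = 153
f^(4)(0) = 1837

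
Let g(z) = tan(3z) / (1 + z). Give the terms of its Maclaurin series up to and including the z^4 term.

Expand each factor separately, then convolve coefficients.
g(0) = 0
g′(0) = 3
g′′(0) = -6
g′′′(0) = 72
g^(4)(0) = -288
The Taylor polynomial is Σ g^(k)(0)/k! · z^k.

-12*z^4 + 12*z^3 - 3*z^2 + 3*z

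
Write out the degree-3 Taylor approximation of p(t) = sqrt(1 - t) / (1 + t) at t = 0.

-23*t^3/16 + 11*t^2/8 - 3*t/2 + 1

Write out both Maclaurin series and multiply, keeping only the needed powers.
p(0) = 1
p′(0) = -3/2
p′′(0) = 11/4
p′′′(0) = -69/8
The Taylor polynomial is Σ p^(k)(0)/k! · t^k.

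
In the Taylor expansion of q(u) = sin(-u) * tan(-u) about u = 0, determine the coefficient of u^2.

Multiply the two series term by term and collect like powers.
q(0) = 0
q′(0) = 0
q′′(0) = 2
Dividing each by k! gives the coefficients c_0, ..., c_2.

1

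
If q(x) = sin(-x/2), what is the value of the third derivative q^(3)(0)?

1/8

From the series, [x^3] q = 1/48; multiply by 3! = 6 to get 1/8.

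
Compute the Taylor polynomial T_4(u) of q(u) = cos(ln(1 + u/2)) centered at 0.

Compose series: expand the inner function first, then feed it into the outer expansion.
q(0) = 1
q′(0) = 0
q′′(0) = -1/4
q′′′(0) = 3/8
q^(4)(0) = -5/8
Then c_k = q^(k)(0)/k! gives each Taylor coefficient.

-5*u^4/192 + u^3/16 - u^2/8 + 1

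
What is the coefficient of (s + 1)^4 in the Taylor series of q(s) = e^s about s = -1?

Use the known series and substitute for the argument.
q(-1) = e^(-1)
q′(-1) = e^(-1)
q′′(-1) = e^(-1)
q′′′(-1) = e^(-1)
q^(4)(-1) = e^(-1)
So c_4 = q^(4)(-1)/4! = e^(-1)/24.

e^(-1)/24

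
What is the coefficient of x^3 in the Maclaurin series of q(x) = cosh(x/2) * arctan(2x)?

Multiply the two series term by term and collect like powers.

-29/12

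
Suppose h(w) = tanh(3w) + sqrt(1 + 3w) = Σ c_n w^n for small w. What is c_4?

-405/128

Expand each term separately and add.
h(0) = 1
h′(0) = 9/2
h′′(0) = -9/4
h′′′(0) = -351/8
h^(4)(0) = -1215/16
So c_4 = h^(4)(0)/4! = -405/128.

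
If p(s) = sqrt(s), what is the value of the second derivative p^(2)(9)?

From the series, [(s - 9)^2] p = -1/216; multiply by 2! = 2 to get -1/108.

-1/108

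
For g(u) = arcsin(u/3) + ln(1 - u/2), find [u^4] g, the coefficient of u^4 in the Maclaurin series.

-1/64

Expand each term separately and add.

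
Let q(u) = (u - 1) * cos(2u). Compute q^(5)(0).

80

Distribute the polynomial across the series and collect like powers.
The coefficient of u^5 in the expansion is 2/3, so q^(5)(0) = 5! * (2/3) = 80.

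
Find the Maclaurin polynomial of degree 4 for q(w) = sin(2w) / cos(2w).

8*w^3/3 + 2*w

Write the quotient as an unknown series and match coefficients against numerator = denominator · series.
q(0) = 0
q′(0) = 2
q′′(0) = 0
q′′′(0) = 16
q^(4)(0) = 0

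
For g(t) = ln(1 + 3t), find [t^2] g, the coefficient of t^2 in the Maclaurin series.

-9/2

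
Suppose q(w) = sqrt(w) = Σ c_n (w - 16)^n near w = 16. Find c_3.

1/16384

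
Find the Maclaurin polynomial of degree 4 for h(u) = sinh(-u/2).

-u^3/48 - u/2

Apply the Taylor formula c_k = f^(k)(a)/k!.
h(0) = 0
h′(0) = -1/2
h′′(0) = 0
h′′′(0) = -1/8
h^(4)(0) = 0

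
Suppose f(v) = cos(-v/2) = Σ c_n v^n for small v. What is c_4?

1/384

f(0) = 1
f′(0) = 0
f′′(0) = -1/4
f′′′(0) = 0
f^(4)(0) = 1/16
The Taylor polynomial is Σ f^(k)(0)/k! · v^k.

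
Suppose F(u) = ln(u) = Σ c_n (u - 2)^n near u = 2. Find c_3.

1/24

F(2) = ln(2)
F′(2) = 1/2
F′′(2) = -1/4
F′′′(2) = 1/4
Dividing each by k! gives the coefficients c_0, ..., c_3.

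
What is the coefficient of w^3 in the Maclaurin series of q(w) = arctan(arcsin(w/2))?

-1/48

Substitute the inner expansion into the outer series and collect powers.
So c_3 = q′′′(0)/3! = -1/48.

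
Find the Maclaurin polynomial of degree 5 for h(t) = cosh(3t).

27*t^4/8 + 9*t^2/2 + 1

h(0) = 1
h′(0) = 0
h′′(0) = 9
h′′′(0) = 0
h^(4)(0) = 81
h^(5)(0) = 0
Then c_k = h^(k)(0)/k! gives each Taylor coefficient.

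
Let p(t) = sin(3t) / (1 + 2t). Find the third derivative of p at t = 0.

Take the Cauchy product of the two expansions.
The coefficient of t^3 in the expansion is 15/2, so p′′′(0) = 3! * (15/2) = 45.

45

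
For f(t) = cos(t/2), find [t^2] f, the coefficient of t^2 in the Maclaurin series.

Apply the Taylor formula c_k = f^(k)(a)/k!.
f(0) = 1
f′(0) = 0
f′′(0) = -1/4
The Taylor polynomial is Σ f^(k)(0)/k! · t^k.

-1/8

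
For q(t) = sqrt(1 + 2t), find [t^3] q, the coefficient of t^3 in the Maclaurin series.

1/2

Compute the successive derivatives at the expansion point and divide by k!.
q(0) = 1
q′(0) = 1
q′′(0) = -1
q′′′(0) = 3
So c_3 = q′′′(0)/3! = 1/2.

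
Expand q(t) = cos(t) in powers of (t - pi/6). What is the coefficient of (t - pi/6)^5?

-1/240

q(pi/6) = sqrt(3)/2
q′(pi/6) = -1/2
q′′(pi/6) = -sqrt(3)/2
q′′′(pi/6) = 1/2
q^(4)(pi/6) = sqrt(3)/2
q^(5)(pi/6) = -1/2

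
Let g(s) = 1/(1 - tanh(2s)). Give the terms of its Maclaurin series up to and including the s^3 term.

16*s^3/3 + 4*s^2 + 2*s + 1

Compose series: expand the inner function first, then feed it into the outer expansion.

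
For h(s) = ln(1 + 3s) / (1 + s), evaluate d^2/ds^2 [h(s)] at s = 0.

-15

Expand each factor separately, then convolve coefficients.
The coefficient of s^2 in the expansion is -15/2, so h′′(0) = 2! * (-15/2) = -15.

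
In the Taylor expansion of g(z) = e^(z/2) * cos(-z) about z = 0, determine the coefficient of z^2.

-3/8

Write out both Maclaurin series and multiply, keeping only the needed powers.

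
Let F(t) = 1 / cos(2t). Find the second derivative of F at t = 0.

4

Invert the denominator's series and multiply.
The coefficient of t^2 in the expansion is 2, so F′′(0) = 2! * (2) = 4.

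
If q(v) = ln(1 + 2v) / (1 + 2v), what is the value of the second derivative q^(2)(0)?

-12

Take the Cauchy product of the two expansions.
The coefficient of v^2 in the expansion is -6, so q′′(0) = 2! * (-6) = -12.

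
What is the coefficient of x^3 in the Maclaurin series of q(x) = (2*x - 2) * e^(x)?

2/3

Distribute the polynomial across the series and collect like powers.
[x^0] = -2;  [x^1] = 0;  [x^2] = 1;  [x^3] = 2/3.
So c_3 = q′′′(0)/3! = 2/3.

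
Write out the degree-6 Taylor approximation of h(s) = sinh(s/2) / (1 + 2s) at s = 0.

-10347*s^6/640 + 10347*s^5/1280 - 97*s^4/24 + 97*s^3/48 - s^2 + s/2

Expand each factor separately, then convolve coefficients.
[s^0] = 0;  [s^1] = 1/2;  [s^2] = -1;  [s^3] = 97/48;  [s^4] = -97/24;  [s^5] = 10347/1280;  [s^6] = -10347/640.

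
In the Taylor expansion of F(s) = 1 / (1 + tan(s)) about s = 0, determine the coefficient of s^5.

-32/15

Write 1/(1+u) = 1 - u + u^2 - u^3 + ... and substitute the series for u.
[s^0] = 1;  [s^1] = -1;  [s^2] = 1;  [s^3] = -4/3;  [s^4] = 5/3;  [s^5] = -32/15.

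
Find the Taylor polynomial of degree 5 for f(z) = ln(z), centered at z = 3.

(z - 3)^5/1215 - (z - 3)^4/324 + (z - 3)^3/81 - (z - 3)^2/18 + (z - 3)/3 + ln(3)

Compute the successive derivatives at the expansion point and divide by k!.
[(z - 3)^0] = ln(3);  [(z - 3)^1] = 1/3;  [(z - 3)^2] = -1/18;  [(z - 3)^3] = 1/81;  [(z - 3)^4] = -1/324;  [(z - 3)^5] = 1/1215.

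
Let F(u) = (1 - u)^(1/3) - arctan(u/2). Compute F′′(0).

Add the two expansions coefficient-wise.
From the series, [u^2] F = -1/9; multiply by 2! = 2 to get -2/9.

-2/9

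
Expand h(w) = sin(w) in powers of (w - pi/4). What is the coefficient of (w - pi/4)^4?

sqrt(2)/48

h(pi/4) = sqrt(2)/2
h′(pi/4) = sqrt(2)/2
h′′(pi/4) = -sqrt(2)/2
h′′′(pi/4) = -sqrt(2)/2
h^(4)(pi/4) = sqrt(2)/2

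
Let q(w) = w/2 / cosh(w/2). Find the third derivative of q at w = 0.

-3/8

Divide the numerator series by the denominator series (power-series long division).
From the series, [w^3] q = -1/16; multiply by 3! = 6 to get -3/8.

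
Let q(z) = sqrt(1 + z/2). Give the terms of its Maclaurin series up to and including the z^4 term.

q(0) = 1
q′(0) = 1/4
q′′(0) = -1/16
q′′′(0) = 3/64
q^(4)(0) = -15/256
Then c_k = q^(k)(0)/k! gives each Taylor coefficient.

-5*z^4/2048 + z^3/128 - z^2/32 + z/4 + 1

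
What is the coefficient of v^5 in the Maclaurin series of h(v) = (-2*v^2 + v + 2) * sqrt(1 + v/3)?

Distribute the polynomial across the series and collect like powers.
[v^0] = 2;  [v^1] = 4/3;  [v^2] = -67/36;  [v^3] = -37/108;  [v^4] = 151/5184;  [v^5] = -19/3888.
So c_5 = h^(5)(0)/5! = -19/3888.

-19/3888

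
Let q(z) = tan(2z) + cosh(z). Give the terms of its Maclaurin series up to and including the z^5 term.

64*z^5/15 + z^4/24 + 8*z^3/3 + z^2/2 + 2*z + 1

Combine the two series term by term.
q(0) = 1
q′(0) = 2
q′′(0) = 1
q′′′(0) = 16
q^(4)(0) = 1
q^(5)(0) = 512
Dividing each by k! gives the coefficients c_0, ..., c_5.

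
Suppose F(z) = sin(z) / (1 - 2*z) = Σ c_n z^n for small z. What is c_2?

Multiply the numerator's expansion by the denominator's geometric series.
[z^0] = 0;  [z^1] = 1;  [z^2] = 2.
So c_2 = F′′(0)/2! = 2.

2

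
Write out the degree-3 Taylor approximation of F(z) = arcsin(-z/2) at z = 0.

-z^3/48 - z/2

[z^0] = 0;  [z^1] = -1/2;  [z^2] = 0;  [z^3] = -1/48.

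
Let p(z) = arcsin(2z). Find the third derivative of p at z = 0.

The coefficient of z^3 in the expansion is 4/3, so p′′′(0) = 3! * (4/3) = 8.

8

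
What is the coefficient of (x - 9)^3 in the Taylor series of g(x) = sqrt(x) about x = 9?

g(9) = 3
g′(9) = 1/6
g′′(9) = -1/108
g′′′(9) = 1/648
So c_3 = g′′′(9)/3! = 1/3888.

1/3888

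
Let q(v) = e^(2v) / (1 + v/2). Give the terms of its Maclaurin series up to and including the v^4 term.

5*v^4/16 + 17*v^3/24 + 5*v^2/4 + 3*v/2 + 1

Write out both Maclaurin series and multiply, keeping only the needed powers.
q(0) = 1
q′(0) = 3/2
q′′(0) = 5/2
q′′′(0) = 17/4
q^(4)(0) = 15/2
The Taylor polynomial is Σ q^(k)(0)/k! · v^k.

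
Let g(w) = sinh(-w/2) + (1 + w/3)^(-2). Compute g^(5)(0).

-2587/864

Expand each term separately and add.
The coefficient of w^5 in the expansion is -2587/103680, so g^(5)(0) = 5! * (-2587/103680) = -2587/864.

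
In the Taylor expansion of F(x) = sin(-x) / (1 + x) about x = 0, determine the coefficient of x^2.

Take the Cauchy product of the two expansions.
F(0) = 0
F′(0) = -1
F′′(0) = 2

1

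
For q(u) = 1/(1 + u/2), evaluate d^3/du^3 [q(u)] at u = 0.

The coefficient of u^3 in the expansion is -1/8, so q′′′(0) = 3! * (-1/8) = -3/4.

-3/4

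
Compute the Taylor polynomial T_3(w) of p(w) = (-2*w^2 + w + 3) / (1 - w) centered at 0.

Shift and add copies of the series according to the polynomial's terms.
[w^0] = 3;  [w^1] = 4;  [w^2] = 2;  [w^3] = 2.

2*w^3 + 2*w^2 + 4*w + 3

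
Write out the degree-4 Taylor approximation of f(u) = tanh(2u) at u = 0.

-8*u^3/3 + 2*u

f(0) = 0
f′(0) = 2
f′′(0) = 0
f′′′(0) = -16
f^(4)(0) = 0
The Taylor polynomial is Σ f^(k)(0)/k! · u^k.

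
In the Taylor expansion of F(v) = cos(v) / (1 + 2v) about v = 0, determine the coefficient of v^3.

Multiply the two series term by term and collect like powers.
[v^0] = 1;  [v^1] = -2;  [v^2] = 7/2;  [v^3] = -7.

-7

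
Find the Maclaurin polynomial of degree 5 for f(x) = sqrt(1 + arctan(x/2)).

83*x^5/40960 + 17*x^4/6144 - 5*x^3/384 - x^2/32 + x/4 + 1

Plug the Maclaurin series of the inner function into that of the outer and collect terms.
f(0) = 1
f′(0) = 1/4
f′′(0) = -1/16
f′′′(0) = -5/64
f^(4)(0) = 17/256
f^(5)(0) = 249/1024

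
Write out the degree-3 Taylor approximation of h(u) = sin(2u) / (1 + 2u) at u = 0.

20*u^3/3 - 4*u^2 + 2*u

Write out both Maclaurin series and multiply, keeping only the needed powers.
h(0) = 0
h′(0) = 2
h′′(0) = -8
h′′′(0) = 40
Dividing each by k! gives the coefficients c_0, ..., c_3.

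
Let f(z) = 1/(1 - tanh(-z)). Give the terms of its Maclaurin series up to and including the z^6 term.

Compose series: expand the inner function first, then feed it into the outer expansion.
f(0) = 1
f′(0) = -1
f′′(0) = 2
f′′′(0) = -4
f^(4)(0) = 8
f^(5)(0) = -16
f^(6)(0) = 32
The Taylor polynomial is Σ f^(k)(0)/k! · z^k.

2*z^6/45 - 2*z^5/15 + z^4/3 - 2*z^3/3 + z^2 - z + 1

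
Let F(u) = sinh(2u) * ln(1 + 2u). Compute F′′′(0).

-24

Write out both Maclaurin series and multiply, keeping only the needed powers.
The coefficient of u^3 in the expansion is -4, so F′′′(0) = 3! * (-4) = -24.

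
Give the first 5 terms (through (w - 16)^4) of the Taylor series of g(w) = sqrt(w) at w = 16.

-5*(w - 16)^4/2097152 + (w - 16)^3/16384 - (w - 16)^2/512 + (w - 16)/8 + 4

g(16) = 4
g′(16) = 1/8
g′′(16) = -1/256
g′′′(16) = 3/8192
g^(4)(16) = -15/262144
Dividing each by k! gives the coefficients c_0, ..., c_4.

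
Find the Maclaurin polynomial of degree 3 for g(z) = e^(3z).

g(0) = 1
g′(0) = 3
g′′(0) = 9
g′′′(0) = 27
Dividing each by k! gives the coefficients c_0, ..., c_3.

9*z^3/2 + 9*z^2/2 + 3*z + 1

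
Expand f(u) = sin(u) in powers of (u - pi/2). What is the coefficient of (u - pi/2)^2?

-1/2

f(pi/2) = 1
f′(pi/2) = 0
f′′(pi/2) = -1
The Taylor polynomial is Σ f^(k)(pi/2)/k! · (u - pi/2)^k.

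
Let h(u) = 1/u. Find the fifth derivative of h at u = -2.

-15/8

From the series, [(u + 2)^5] h = -1/64; multiply by 5! = 120 to get -15/8.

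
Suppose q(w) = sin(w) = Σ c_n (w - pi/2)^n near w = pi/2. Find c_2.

-1/2

q(pi/2) = 1
q′(pi/2) = 0
q′′(pi/2) = -1
Then c_k = q^(k)(pi/2)/k! gives each Taylor coefficient.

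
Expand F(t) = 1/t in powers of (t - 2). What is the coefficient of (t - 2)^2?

Apply the Taylor formula c_k = f^(k)(a)/k!.
F(2) = 1/2
F′(2) = -1/4
F′′(2) = 1/4

1/8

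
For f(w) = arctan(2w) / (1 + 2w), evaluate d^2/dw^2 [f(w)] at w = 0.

-8

Multiply the two series term by term and collect like powers.
The coefficient of w^2 in the expansion is -4, so f′′(0) = 2! * (-4) = -8.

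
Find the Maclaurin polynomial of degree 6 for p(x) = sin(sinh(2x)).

-32*x^5/15 + 2*x

Compose series: expand the inner function first, then feed it into the outer expansion.
p(0) = 0
p′(0) = 2
p′′(0) = 0
p′′′(0) = 0
p^(4)(0) = 0
p^(5)(0) = -256
p^(6)(0) = 0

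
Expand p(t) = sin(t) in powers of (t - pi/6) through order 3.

-sqrt(3)*(t - pi/6)^3/12 - (t - pi/6)^2/4 + sqrt(3)*(t - pi/6)/2 + 1/2

Compute the successive derivatives at the expansion point and divide by k!.
[(t - pi/6)^0] = 1/2;  [(t - pi/6)^1] = sqrt(3)/2;  [(t - pi/6)^2] = -1/4;  [(t - pi/6)^3] = -sqrt(3)/12.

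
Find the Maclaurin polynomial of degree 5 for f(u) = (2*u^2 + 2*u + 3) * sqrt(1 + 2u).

19*u^5/8 - 15*u^4/8 + 5*u^3/2 + 5*u^2/2 + 5*u + 3

Multiply each power in the prefactor through the base expansion.
f(0) = 3
f′(0) = 5
f′′(0) = 5
f′′′(0) = 15
f^(4)(0) = -45
f^(5)(0) = 285
Then c_k = f^(k)(0)/k! gives each Taylor coefficient.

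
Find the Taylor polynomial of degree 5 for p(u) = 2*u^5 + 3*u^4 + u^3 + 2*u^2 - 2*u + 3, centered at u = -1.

p(-1) = 7
p′(-1) = -5
p′′(-1) = -6
p′′′(-1) = 54
p^(4)(-1) = -168
p^(5)(-1) = 240

2*(u + 1)^5 - 7*(u + 1)^4 + 9*(u + 1)^3 - 3*(u + 1)^2 - 5*(u + 1) + 7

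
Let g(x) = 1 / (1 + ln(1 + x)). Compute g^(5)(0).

-694

Use the geometric series for the reciprocal, then substitute.
The coefficient of x^5 in the expansion is -347/60, so g^(5)(0) = 5! * (-347/60) = -694.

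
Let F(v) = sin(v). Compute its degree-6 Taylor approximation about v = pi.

F(pi) = 0
F′(pi) = -1
F′′(pi) = 0
F′′′(pi) = 1
F^(4)(pi) = 0
F^(5)(pi) = -1
F^(6)(pi) = 0

-(v - pi)^5/120 + (v - pi)^3/6 - (v - pi)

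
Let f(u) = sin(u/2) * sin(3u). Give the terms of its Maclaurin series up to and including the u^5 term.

Write out both Maclaurin series and multiply, keeping only the needed powers.
f(0) = 0
f′(0) = 0
f′′(0) = 3
f′′′(0) = 0
f^(4)(0) = -111/2
f^(5)(0) = 0

-37*u^4/16 + 3*u^2/2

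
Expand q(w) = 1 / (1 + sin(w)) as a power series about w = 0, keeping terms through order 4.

2*w^4/3 - 5*w^3/6 + w^2 - w + 1

Use the geometric series for the reciprocal, then substitute.
q(0) = 1
q′(0) = -1
q′′(0) = 2
q′′′(0) = -5
q^(4)(0) = 16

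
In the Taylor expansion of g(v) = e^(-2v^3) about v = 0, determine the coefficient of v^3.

-2

g(0) = 1
g′(0) = 0
g′′(0) = 0
g′′′(0) = -12
So c_3 = g′′′(0)/3! = -2.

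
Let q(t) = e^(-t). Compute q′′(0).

1

From the series, [t^2] q = 1/2; multiply by 2! = 2 to get 1.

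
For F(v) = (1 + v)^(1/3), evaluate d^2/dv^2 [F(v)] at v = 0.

-2/9

The coefficient of v^2 in the expansion is -1/9, so F′′(0) = 2! * (-1/9) = -2/9.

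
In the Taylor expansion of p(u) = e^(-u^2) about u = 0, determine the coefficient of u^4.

1/2

p(0) = 1
p′(0) = 0
p′′(0) = -2
p′′′(0) = 0
p^(4)(0) = 12
Then c_k = p^(k)(0)/k! gives each Taylor coefficient.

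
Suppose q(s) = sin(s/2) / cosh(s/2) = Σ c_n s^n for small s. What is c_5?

Invert the denominator's series and multiply.
q(0) = 0
q′(0) = 1/2
q′′(0) = 0
q′′′(0) = -1/2
q^(4)(0) = 0
q^(5)(0) = 9/8
So c_5 = q^(5)(0)/5! = 3/320.

3/320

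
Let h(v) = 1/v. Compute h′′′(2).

-3/8

The coefficient of (v - 2)^3 in the expansion is -1/16, so h′′′(2) = 3! * (-1/16) = -3/8.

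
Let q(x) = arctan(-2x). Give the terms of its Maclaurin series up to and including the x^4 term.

8*x^3/3 - 2*x

q(0) = 0
q′(0) = -2
q′′(0) = 0
q′′′(0) = 16
q^(4)(0) = 0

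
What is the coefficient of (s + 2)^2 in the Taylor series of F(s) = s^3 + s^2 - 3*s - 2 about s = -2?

F(-2) = 0
F′(-2) = 5
F′′(-2) = -10
So c_2 = F′′(-2)/2! = -5.

-5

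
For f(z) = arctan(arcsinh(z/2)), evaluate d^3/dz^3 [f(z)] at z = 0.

-3/8

Plug the Maclaurin series of the inner function into that of the outer and collect terms.
The coefficient of z^3 in the expansion is -1/16, so f′′′(0) = 3! * (-1/16) = -3/8.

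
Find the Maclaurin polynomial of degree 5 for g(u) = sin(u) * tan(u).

Expand each factor separately, then convolve coefficients.
[u^0] = 0;  [u^1] = 0;  [u^2] = 1;  [u^3] = 0;  [u^4] = 1/6;  [u^5] = 0.

u^4/6 + u^2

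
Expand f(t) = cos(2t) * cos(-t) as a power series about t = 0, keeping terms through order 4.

Expand each factor separately, then convolve coefficients.
f(0) = 1
f′(0) = 0
f′′(0) = -5
f′′′(0) = 0
f^(4)(0) = 41

41*t^4/24 - 5*t^2/2 + 1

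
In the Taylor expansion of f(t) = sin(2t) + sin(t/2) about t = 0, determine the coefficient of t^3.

Expand each term separately and add.
[t^0] = 0;  [t^1] = 5/2;  [t^2] = 0;  [t^3] = -65/48.
So c_3 = f′′′(0)/3! = -65/48.

-65/48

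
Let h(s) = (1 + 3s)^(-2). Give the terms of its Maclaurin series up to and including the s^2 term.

Compute the successive derivatives at the expansion point and divide by k!.
[s^0] = 1;  [s^1] = -6;  [s^2] = 27.

27*s^2 - 6*s + 1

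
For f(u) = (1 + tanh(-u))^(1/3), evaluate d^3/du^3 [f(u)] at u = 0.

8/27

Substitute the inner expansion into the outer series and collect powers.
From the series, [u^3] f = 4/81; multiply by 3! = 6 to get 8/27.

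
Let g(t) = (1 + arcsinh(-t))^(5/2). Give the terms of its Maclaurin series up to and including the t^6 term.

363*t^6/1024 - 11*t^5/256 - 85*t^4/128 + 5*t^3/48 + 15*t^2/8 - 5*t/2 + 1

Compose series: expand the inner function first, then feed it into the outer expansion.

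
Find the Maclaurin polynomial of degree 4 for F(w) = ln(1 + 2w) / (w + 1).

Use 1/(1 - r) = Σ r^k on the denominator, then take the Cauchy product.
F(0) = 0
F′(0) = 2
F′′(0) = -8
F′′′(0) = 40
F^(4)(0) = -256

-32*w^4/3 + 20*w^3/3 - 4*w^2 + 2*w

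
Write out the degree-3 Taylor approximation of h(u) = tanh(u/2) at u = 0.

Differentiate repeatedly and evaluate at the center.
h(0) = 0
h′(0) = 1/2
h′′(0) = 0
h′′′(0) = -1/4

-u^3/24 + u/2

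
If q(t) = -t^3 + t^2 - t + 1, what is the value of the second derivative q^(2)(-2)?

14

From the series, [(t + 2)^2] q = 7; multiply by 2! = 2 to get 14.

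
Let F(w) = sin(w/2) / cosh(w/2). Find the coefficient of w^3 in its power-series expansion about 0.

Invert the denominator's series and multiply.
F(0) = 0
F′(0) = 1/2
F′′(0) = 0
F′′′(0) = -1/2

-1/12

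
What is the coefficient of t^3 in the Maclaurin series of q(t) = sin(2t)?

-4/3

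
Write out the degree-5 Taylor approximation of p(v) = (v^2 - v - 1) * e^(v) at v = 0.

7*v^5/60 + 7*v^4/24 + v^3/3 - v^2/2 - 2*v - 1

Multiply each power in the prefactor through the base expansion.
[v^0] = -1;  [v^1] = -2;  [v^2] = -1/2;  [v^3] = 1/3;  [v^4] = 7/24;  [v^5] = 7/60.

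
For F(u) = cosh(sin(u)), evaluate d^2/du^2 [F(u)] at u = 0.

1

Compose series: expand the inner function first, then feed it into the outer expansion.
The coefficient of u^2 in the expansion is 1/2, so F′′(0) = 2! * (1/2) = 1.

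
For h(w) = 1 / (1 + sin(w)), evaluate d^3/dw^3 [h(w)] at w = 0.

-5

Write 1/(1+u) = 1 - u + u^2 - u^3 + ... and substitute the series for u.
From the series, [w^3] h = -5/6; multiply by 3! = 6 to get -5.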